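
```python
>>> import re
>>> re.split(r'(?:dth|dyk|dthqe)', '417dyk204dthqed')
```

Alternation tries branches left to right and keeps the first one that lets the overall match succeed at that position.
Matches to split on: at [3:6] → 'dyk'; at [9:12] → 'dth'.
`split` removes every match and returns the 3 fragments in between.

['417', '204', 'qed']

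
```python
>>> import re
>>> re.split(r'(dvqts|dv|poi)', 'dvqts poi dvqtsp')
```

Branches in `(...|...)` are attempted left-to-right; the first branch that allows the whole pattern to succeed is taken.
The group in the pattern means `split` returns the separators' captures alongside the pieces.

['', 'dvqts', ' ', 'poi', ' ', 'dvqts', 'p']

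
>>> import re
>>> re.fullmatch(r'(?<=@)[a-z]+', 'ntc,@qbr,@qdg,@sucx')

The positive lookaround only admits positions where the adjacent text matches; those characters stay outside the span.
`re.fullmatch` is like wrapping the pattern in `^…$` (in single-line mode).
Here there's no way to consume every character, so the call returns None.

None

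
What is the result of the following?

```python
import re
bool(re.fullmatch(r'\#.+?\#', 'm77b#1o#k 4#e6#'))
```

False

For `fullmatch`, every character of the input must be accounted for by the pattern.
Here the pattern can't cover the whole string, so the call returns None, and `bool(None)` is False.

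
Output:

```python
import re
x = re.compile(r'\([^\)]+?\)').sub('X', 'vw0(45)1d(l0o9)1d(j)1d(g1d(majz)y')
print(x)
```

vw0X1dX1dX1dXy

Each match is replaced by 'X'.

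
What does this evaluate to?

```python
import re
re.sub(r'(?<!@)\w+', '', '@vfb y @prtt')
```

'@v  @p'

The negative lookaround is zero-width — it rules out positions where the adjacent text would match, without consuming anything.
`sub` substitutes '' at each match site.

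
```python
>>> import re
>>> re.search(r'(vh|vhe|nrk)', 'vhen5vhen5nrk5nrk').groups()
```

('vh',)

The match spans [0:2] → 'vh'.
Captured: group 1 = 'vh'.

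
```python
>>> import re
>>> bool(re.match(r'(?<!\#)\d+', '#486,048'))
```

`(?!…)`/`(?<!…)` only lets a position through if the neighbouring text does NOT match; no characters are consumed.
With `match`, the pattern is implicitly anchored at the beginning.
Here position 0 doesn't satisfy it, so the call returns None, and `bool(None)` is False.

False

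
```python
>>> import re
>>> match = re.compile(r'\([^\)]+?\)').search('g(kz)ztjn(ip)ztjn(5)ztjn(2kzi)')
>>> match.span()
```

(1, 5)

Unlike `match`, `search` isn't anchored — it looks for the pattern anywhere in the string.
The match spans [1:5] → '(kz)'.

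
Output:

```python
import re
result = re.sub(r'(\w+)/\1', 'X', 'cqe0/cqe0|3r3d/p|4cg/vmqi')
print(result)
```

X|3r3d/p|4cg/vmqi

A backreference is literal: `\1` must see the identical characters the first group matched.
`sub` substitutes 'X' at each match site.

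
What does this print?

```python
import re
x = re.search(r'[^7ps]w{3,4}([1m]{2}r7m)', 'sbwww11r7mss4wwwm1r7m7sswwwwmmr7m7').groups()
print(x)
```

The match spans [1:10] → 'bwww11r7m'.
Captured: group 1 = '11r7m'.

('11r7m',)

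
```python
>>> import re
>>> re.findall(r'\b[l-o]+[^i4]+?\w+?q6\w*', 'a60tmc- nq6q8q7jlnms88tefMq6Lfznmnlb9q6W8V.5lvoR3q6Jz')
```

['nq6q8q7jlnms88tefMq6Lfznmnlb9q6W8V']

A `+?`/`*?`/`{m,n}?` starts at its minimum and grows only as far as needed for what follows to match.
`findall` yields the raw match text (1 of them) because the pattern has no groups.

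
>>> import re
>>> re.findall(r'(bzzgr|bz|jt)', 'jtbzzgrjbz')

['jt', 'bzzgr', 'bz']

Branches in `(...|...)` are attempted left-to-right; the first branch that allows the whole pattern to succeed is taken.
`findall` collects group 1 from each match (3 total).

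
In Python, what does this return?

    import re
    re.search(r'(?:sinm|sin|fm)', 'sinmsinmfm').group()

'sinm'

Alternation isn't longest-match — the leftmost alternative that fits at this position is chosen.
`search` walks the string left to right and returns the first match it finds.
The match spans [0:4] → 'sinm'.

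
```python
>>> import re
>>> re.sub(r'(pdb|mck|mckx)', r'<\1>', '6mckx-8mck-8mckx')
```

'6<mck>x-8<mck>-8<mck>x'

Branches in `(...|...)` are attempted left-to-right; the first branch that allows the whole pattern to succeed is taken.
Matches: at [1:4] → 'mck'; at [7:10] → 'mck'; at [12:15] → 'mck'.
The replacement refers to a captured group, so each match is rewritten using its own captured text.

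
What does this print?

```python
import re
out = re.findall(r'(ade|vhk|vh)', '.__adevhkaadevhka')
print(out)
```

Alternation tries branches left to right and keeps the first one that lets the overall match succeed at that position.
With a single group, `findall` returns only what that group captured — 4 items.

['ade', 'vhk', 'ade', 'vhk']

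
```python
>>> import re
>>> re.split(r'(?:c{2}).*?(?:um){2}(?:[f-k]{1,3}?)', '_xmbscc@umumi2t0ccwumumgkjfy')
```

['_xmbs', '2t0', 'kjfy']

The string is cut at each match, leaving 3 pieces.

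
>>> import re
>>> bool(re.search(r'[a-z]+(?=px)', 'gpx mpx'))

True

Lookahead/lookbehind check context without consuming it, so the matched span excludes the asserted characters.
The match spans [0:1] → 'g'.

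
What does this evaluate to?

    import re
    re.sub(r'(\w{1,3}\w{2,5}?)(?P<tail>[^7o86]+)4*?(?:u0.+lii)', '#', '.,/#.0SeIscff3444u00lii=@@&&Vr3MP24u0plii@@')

'.,/#.#@@'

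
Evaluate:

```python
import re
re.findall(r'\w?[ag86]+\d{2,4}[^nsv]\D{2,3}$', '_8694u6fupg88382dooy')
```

The pattern matches optionally a word character, then one or more of one of [ag86], then 2 to 4 of a digit; then any character except [nsv], then 2 to 3 of a non-digit; then anchored at the end.
Scanning left to right: at [9:20] → 'pg88382dooy'.
Since nothing is captured, `findall` lists the 1 matched substring directly.

['pg88382dooy']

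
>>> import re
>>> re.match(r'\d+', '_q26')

The pattern matches one or more of a digit.
`match` is anchored at position 0; if the pattern doesn't fit there, it returns None.
Here the string doesn't start with a match, so the call returns None.

None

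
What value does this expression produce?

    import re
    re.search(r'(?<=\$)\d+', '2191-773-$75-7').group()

'75'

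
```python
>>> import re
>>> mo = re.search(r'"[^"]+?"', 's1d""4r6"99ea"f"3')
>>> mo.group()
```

'"4r6"'

`search` walks the string left to right and returns the first match it finds.
The match spans [4:9] → '"4r6"'.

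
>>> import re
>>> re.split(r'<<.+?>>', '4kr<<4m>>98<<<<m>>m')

['4kr', '98', 'm']

The string is cut at each match, leaving 3 pieces.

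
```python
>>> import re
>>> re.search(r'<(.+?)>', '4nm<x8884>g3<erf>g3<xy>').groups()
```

('x8884',)

Because the quantifier is non-greedy, it stops expanding at the earliest point where the rest of the pattern can succeed.
`search` walks the string left to right and returns the first match it finds.
The match spans [3:10] → '<x8884>'.
Captured: group 1 = 'x8884'.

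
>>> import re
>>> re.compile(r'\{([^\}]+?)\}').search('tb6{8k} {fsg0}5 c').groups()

The match spans [3:7] → '{8k}'.
Captured: group 1 = '8k'.

('8k',)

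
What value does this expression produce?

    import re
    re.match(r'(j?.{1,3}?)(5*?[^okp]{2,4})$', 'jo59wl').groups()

('jo', '59wl')

This matches optionally the literal 'j', then 1 to 3 of any character (lazy) (captured); then zero or more of the literal '5' (lazy), then 2 to 4 of any character except [okp] (captured); then anchored at the end.
Because the quantifier is non-greedy, it stops expanding at the earliest point where the rest of the pattern can succeed.
With `match`, the pattern is implicitly anchored at the beginning.
The match spans [0:6] → 'jo59wl'.
Captured: group 1 = 'jo', group 2 = '59wl'.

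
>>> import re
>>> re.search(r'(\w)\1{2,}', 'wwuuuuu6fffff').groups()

('u',)

`\1` has to match the exact text group 1 already captured.
`re.search` tries every starting position until one works.
The match spans [2:7] → 'uuuuu'.
Captured: group 1 = 'u'.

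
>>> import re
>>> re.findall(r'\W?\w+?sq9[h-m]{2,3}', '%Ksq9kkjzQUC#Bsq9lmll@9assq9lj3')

The pattern matches optionally a non-word character, then one or more of a word character (lazy); then the literal 'sq9', then 2 to 3 of a character in [h-m].
Scanning left to right: at [0:8] → '%Ksq9kkj'; at [12:20] → '#Bsq9lml'; at [21:30] → '@9assq9lj'.
Since nothing is captured, `findall` lists the 3 matched substrings directly.

['%Ksq9kkj', '#Bsq9lml', '@9assq9lj']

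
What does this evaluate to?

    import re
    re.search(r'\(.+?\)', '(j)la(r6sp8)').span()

(0, 3)

Unlike `match`, `search` isn't anchored — it looks for the pattern anywhere in the string.
The match spans [0:3] → '(j)'.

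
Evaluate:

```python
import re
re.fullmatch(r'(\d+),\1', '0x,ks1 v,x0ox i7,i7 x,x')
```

The backreference `\1` re-matches whatever the first group consumed, character for character.
For `fullmatch`, every character of the input must be accounted for by the pattern.
Here there's no way to consume every character, so the call returns None.

None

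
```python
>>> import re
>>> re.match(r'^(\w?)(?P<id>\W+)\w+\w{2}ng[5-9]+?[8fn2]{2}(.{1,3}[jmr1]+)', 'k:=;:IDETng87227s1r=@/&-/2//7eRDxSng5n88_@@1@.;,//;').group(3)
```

'7s1r'

This matches anchored at the start of the string; then optionally a word character (captured); then one or more of a non-word character (captured as 'id'); then one or more of a word character; then exactly 2 of a word character, then the literal 'ng'; then one or more of a character in [5-9] (lazy), then exactly 2 of one of [8fn2]; then 1 to 3 of any character, then one or more of one of [jmr1] (captured).
`re.match` only tries the pattern at the start of the string.
The match spans [0:19] → 'k:=;:IDETng87227s1r'.
Captured: group 1 = 'k', group 2 = ':=;:', group 3 = '7s1r'.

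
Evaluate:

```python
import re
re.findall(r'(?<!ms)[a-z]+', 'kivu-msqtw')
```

The negative lookahead/lookbehind blocks any match where the forbidden context is present.
Walking the string: at [0:4] → 'kivu'; at [5:10] → 'msqtw'.
Since nothing is captured, `findall` lists the 2 matched substrings directly.

['kivu', 'msqtw']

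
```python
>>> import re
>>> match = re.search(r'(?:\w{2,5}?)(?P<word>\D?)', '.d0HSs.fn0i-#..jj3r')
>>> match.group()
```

Pattern: 2 to 5 of a word character (lazy) (non-capturing group); then optionally a non-digit (captured as 'word').
The match spans [1:4] → 'd0H'.

'd0H'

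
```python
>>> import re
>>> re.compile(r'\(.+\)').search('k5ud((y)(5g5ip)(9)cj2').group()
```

'((y)(5g5ip)(9)'

The match spans [4:18] → '((y)(5g5ip)(9)'.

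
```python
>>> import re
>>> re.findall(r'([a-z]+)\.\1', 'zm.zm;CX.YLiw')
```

`\1` has to match the exact text group 1 already captured.
Matches: at [0:5] match 'zm.zm', group 1 = 'zm'.
One capturing group, so `findall` returns just the captured substring from the one match — 1 in all.

['zm']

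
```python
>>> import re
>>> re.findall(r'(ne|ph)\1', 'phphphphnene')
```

`\1` is not a pattern — it's the concrete string captured by group 1, re-applied verbatim.
`findall` collects group 1 from each match (3 total).

['ph', 'ph', 'ne']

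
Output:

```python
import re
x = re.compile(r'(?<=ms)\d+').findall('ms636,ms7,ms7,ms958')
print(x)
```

['636', '7', '7', '958']

Because the assertion is zero-width, the text it checks is not consumed and won't appear in the result.
Walking the string: at [2:5] → '636'; at [8:9] → '7'; at [12:13] → '7'; at [16:19] → '958'.
Since nothing is captured, `findall` lists the 4 matched substrings directly.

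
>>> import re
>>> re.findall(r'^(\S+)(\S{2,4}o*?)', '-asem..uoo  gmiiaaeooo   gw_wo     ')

Pattern: anchored at the start of the string; then one or more of a non-whitespace character (captured); then 2 to 4 of a non-whitespace character, then zero or more of a literal 'o' (lazy) (captured).
Scanning left to right: at [0:10] match '-asem..uoo', groups = ('-asem..u', 'oo').
`findall` packs the 2 group values into a tuple for every match.

[('-asem..u', 'oo')]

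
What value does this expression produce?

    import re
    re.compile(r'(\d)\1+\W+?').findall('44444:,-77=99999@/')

['4', '7', '9']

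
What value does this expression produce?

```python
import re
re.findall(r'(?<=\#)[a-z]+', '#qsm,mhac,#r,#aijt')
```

The positive lookaround only admits positions where the adjacent text matches; those characters stay outside the span.
Walking the string: at [1:4] → 'qsm'; at [11:12] → 'r'; at [14:18] → 'aijt'.
No capturing groups, so `findall` returns the 3 full match strings.

['qsm', 'r', 'aijt']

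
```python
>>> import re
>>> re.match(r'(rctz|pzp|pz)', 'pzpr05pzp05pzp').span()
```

(0, 3)

The regex engine tests alternatives in the order written; an earlier branch that matches wins even if a later one would match more.
`match` is anchored at position 0; if the pattern doesn't fit there, it returns None.
The match spans [0:3] → 'pzp'.
Captured: group 1 = 'pzp'.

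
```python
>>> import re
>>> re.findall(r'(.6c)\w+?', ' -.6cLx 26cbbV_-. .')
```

['.6c', '26c']

This matches any character, then the literal '6c' (captured); then one or more of a word character (lazy).
Matches: at [2:6] match '.6cL', group 1 = '.6c'; at [8:12] match '26cb', group 1 = '26c'.
One capturing group, so `findall` returns just the captured substring from each match — 2 in all.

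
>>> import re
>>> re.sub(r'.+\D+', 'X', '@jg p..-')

'X'

The pattern matches one or more of any character; then one or more of a non-digit.
Each match is replaced by 'X'.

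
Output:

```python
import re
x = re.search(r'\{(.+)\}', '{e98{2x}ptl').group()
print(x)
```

{e98{2x}

The match spans [0:8] → '{e98{2x}'.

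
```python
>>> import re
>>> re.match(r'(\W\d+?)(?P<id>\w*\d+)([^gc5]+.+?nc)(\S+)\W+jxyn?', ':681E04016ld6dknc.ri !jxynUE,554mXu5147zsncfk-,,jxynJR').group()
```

':681E04016ld6dknc.ri !jxynUE,554mXu5147zsncfk-,,jxyn'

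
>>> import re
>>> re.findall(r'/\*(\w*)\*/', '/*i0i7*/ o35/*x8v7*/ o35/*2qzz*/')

Scanning left to right: at [0:8] match '/*i0i7*/', group 1 = 'i0i7'; at [12:20] match '/*x8v7*/', group 1 = 'x8v7'; at [24:32] match '/*2qzz*/', group 1 = '2qzz'.
With a single group, `findall` returns only what that group captured — 3 items.

['i0i7', 'x8v7', '2qzz']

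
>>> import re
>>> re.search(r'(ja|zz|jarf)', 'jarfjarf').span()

(0, 2)

The regex engine tests alternatives in the order written; an earlier branch that matches wins even if a later one would match more.
`search` walks the string left to right and returns the first match it finds.
The match spans [0:2] → 'ja'.
Captured: group 1 = 'ja'.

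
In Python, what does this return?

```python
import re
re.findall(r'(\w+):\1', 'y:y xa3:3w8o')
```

['y', '3']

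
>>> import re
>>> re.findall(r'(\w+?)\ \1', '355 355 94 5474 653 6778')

`\1` has to match the exact text group 1 already captured.
Scanning left to right: at [0:7] match '355 355', group 1 = '355'.
`findall` collects group 1 from the one match (1 total).

['355']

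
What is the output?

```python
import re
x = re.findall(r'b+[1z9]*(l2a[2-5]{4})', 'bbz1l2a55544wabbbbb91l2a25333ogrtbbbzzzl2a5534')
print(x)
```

Pattern: one or more of a literal 'b', then zero or more of one of [1z9]; then the literal 'l2a', then exactly 4 of a character in [2-5] (captured).
Walking the string: at [0:11] match 'bbz1l2a5554', group 1 = 'l2a5554'; at [14:28] match 'bbbbb91l2a2533', group 1 = 'l2a2533'; at [33:46] match 'bbbzzzl2a5534', group 1 = 'l2a5534'.
`findall` collects group 1 from each match (3 total).

['l2a5554', 'l2a2533', 'l2a5534']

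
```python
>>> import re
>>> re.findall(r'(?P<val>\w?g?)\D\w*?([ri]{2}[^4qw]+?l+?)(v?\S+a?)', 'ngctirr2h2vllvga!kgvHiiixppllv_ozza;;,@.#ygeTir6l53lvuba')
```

[('ng', 'irr2h2vl', 'lvga!kgvHiiixppllv_ozza;;,@.#ygeTir6l53lvuba')]

The pattern matches optionally a word character, then optionally a literal 'g' (captured as 'val'); then a non-digit, then zero or more of a word character (lazy); then exactly 2 of one of [ri], then one or more of any character except [4qw] (lazy), then one or more of a literal 'l' (lazy) (captured); then optionally a literal 'v', then one or more of a non-whitespace character, then optionally the literal 'a' (captured).
With the lazy modifier that quantifier settles for the fewest repetitions that let the rest of the pattern succeed (the atoms after it are unaffected and can still be greedy).
Scanning left to right: at [0:56] match 'ngctirr2h2vllvga!kgvHiiixppllv_ozza;;,@.#ygeTir6l53lvuba', groups = ('ng', 'irr2h2vl', 'lvga!kgvHiiixppllv_ozza;;,@.#ygeTir6l53lvuba').
Multiple groups make `findall` return tuples — one 3-tuple for the one match.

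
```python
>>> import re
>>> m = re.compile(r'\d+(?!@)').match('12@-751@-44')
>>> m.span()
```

With `match`, the pattern is implicitly anchored at the beginning.
The match spans [0:1] → '1'.

(0, 1)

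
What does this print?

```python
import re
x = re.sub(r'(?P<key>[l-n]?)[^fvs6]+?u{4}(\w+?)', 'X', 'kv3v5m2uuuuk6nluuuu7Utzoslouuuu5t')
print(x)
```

kv3vX6XUtzosXt

This matches optionally a character in [l-n] (captured as 'key'); then one or more of any character except [fvs6] (lazy), then exactly 4 of the literal 'u'; then one or more of a word character (lazy) (captured).
Because the quantifier is non-greedy, it stops expanding at the earliest point where the rest of the pattern can succeed.
Matches: at [4:12] → '5m2uuuuk'; at [13:20] → 'nluuuu7'; at [25:32] → 'louuuu5'.
Every occurrence is swapped for 'X'.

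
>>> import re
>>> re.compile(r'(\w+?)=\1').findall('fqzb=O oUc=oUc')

The backreference `\1` re-matches whatever the first group consumed, character for character.
`findall` collects group 1 from the one match (1 total).

['oUc']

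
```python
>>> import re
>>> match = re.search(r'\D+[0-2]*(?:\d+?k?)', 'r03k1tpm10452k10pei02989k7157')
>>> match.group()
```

'r03k'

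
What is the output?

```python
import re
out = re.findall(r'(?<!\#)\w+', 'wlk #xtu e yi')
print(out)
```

`(?!…)`/`(?<!…)` only lets a position through if the neighbouring text does NOT match; no characters are consumed.
Scanning left to right: at [0:3] → 'wlk'; at [6:8] → 'tu'; at [9:10] → 'e'; at [11:13] → 'yi'.
Since nothing is captured, `findall` lists the 4 matched substrings directly.

['wlk', 'tu', 'e', 'yi']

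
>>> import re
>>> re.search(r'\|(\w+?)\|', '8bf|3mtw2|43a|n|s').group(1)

'3mtw2'

Unlike `match`, `search` isn't anchored — it looks for the pattern anywhere in the string.
The match spans [3:10] → '|3mtw2|'.
Captured: group 1 = '3mtw2'.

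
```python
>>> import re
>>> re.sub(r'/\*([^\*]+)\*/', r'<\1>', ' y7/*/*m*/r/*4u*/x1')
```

Matches: at [5:10] → '/*m*/'; at [11:17] → '/*4u*/'.
Each match is replaced using the text its own group 1 captured.

' y7/*<m>r<4u>x1'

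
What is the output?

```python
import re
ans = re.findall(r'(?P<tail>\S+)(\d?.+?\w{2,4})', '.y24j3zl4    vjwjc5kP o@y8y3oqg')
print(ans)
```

Pattern: one or more of a non-whitespace character (captured as 'tail'); then optionally a digit, then one or more of any character (lazy), then 2 to 4 of a word character (captured).
Walking the string: at [0:17] match '.y24j3zl4    vjwj', groups = ('.y24j3zl4', '    vjwj'); at [17:28] match 'c5kP o@y8y3', groups = ('c5kP', ' o@y8y3').
With 2 capturing groups, `findall` returns a 2-tuple per match.

[('.y24j3zl4', '    vjwj'), ('c5kP', ' o@y8y3')]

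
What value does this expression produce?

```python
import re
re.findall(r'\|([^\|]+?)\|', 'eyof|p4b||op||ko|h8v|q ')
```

One capturing group, so `findall` returns just the captured substring from each match — 3 in all.

['p4b', 'op', 'ko']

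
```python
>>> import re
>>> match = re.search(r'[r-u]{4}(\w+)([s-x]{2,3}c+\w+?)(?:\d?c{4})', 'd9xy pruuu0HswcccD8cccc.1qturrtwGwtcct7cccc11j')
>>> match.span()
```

(6, 23)

The match spans [6:23] → 'ruuu0HswcccD8cccc'.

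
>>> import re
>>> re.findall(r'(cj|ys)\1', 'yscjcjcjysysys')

A backreference is literal: `\1` must see the identical characters the first group matched.
One capturing group, so `findall` returns just the captured substring from each match — 2 in all.

['cj', 'ys']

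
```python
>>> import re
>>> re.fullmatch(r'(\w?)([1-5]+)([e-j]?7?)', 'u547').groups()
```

('u', '54', '7')

This matches optionally a word character (captured); then one or more of a character in [1-5] (captured); then optionally a character in [e-j], then optionally the literal '7' (captured).
`fullmatch` succeeds only if the pattern covers the string from start to end.
The match spans [0:4] → 'u547'.
Captured: group 1 = 'u', group 2 = '54', group 3 = '7'.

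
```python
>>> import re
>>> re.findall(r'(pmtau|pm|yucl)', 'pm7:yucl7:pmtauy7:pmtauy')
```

The regex engine tests alternatives in the order written; an earlier branch that matches wins even if a later one would match more.
Walking the string: at [0:2] match 'pm', group 1 = 'pm'; at [4:8] match 'yucl', group 1 = 'yucl'; at [10:15] match 'pmtau', group 1 = 'pmtau'; at [18:23] match 'pmtau', group 1 = 'pmtau'.
Because there's exactly one group, `findall` drops the full match and keeps group 1 from each hit.

['pm', 'yucl', 'pmtau', 'pmtau']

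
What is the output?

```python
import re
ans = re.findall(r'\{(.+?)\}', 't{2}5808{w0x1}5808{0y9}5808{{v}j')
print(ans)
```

Because the quantifier is non-greedy, it stops expanding at the earliest point where the rest of the pattern can succeed.
With a single group, `findall` returns only what that group captured — 4 items.

['2', 'w0x1', '0y9', '{v']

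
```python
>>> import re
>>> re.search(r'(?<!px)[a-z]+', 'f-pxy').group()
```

'f'

`(?!…)`/`(?<!…)` only lets a position through if the neighbouring text does NOT match; no characters are consumed.
`re.search` scans for the first position where the pattern succeeds.
The match spans [0:1] → 'f'.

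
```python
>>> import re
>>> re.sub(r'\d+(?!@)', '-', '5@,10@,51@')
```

'5@,-0@,-1@'

Because the assertion is negative and zero-width, positions next to the forbidden text are skipped.
`sub` substitutes '-' at each match site.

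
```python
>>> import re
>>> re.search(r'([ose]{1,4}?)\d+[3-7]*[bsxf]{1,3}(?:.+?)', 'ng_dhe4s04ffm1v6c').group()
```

'e4s0'

The pattern matches 1 to 4 of one of [ose] (lazy) (captured); then one or more of a digit, then zero or more of a character in [3-7], then 1 to 3 of one of [bsxf]; then one or more of any character (lazy) (non-capturing group).
Unlike `match`, `search` isn't anchored — it looks for the pattern anywhere in the string.
The match spans [5:9] → 'e4s0'.
Captured: group 1 = 'e'.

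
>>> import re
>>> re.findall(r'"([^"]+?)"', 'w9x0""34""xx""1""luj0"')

['34', 'xx', '1', 'luj0']

Scanning left to right: at [5:9] match '"34"', group 1 = '34'; at [9:13] match '"xx"', group 1 = 'xx'; at [13:16] match '"1"', group 1 = '1'; at [16:22] match '"luj0"', group 1 = 'luj0'.
Because there's exactly one group, `findall` drops the full match and keeps group 1 from each hit.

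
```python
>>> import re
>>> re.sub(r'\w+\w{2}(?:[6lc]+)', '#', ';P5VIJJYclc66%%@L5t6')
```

This matches one or more of a word character; then exactly 2 of a word character; then one or more of one of [6lc] (non-capturing group).
Every occurrence is swapped for '#'.

';#%%@#'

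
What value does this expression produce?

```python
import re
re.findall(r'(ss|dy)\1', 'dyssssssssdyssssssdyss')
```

A backreference is literal: `\1` must see the identical characters the first group matched.
Scanning left to right: at [2:6] match 'ssss', group 1 = 'ss'; at [6:10] match 'ssss', group 1 = 'ss'; at [12:16] match 'ssss', group 1 = 'ss'.
Because there's exactly one group, `findall` drops the full match and keeps group 1 from each hit.

['ss', 'ss', 'ss']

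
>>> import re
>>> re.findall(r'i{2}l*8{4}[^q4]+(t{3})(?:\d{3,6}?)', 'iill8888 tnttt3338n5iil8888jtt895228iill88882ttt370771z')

['ttt']

This matches exactly 2 of a literal 'i', then zero or more of a literal 'l', then exactly 4 of the literal '8'; then one or more of any character except [q4]; then exactly 3 of a literal 't' (captured); then 3 to 6 of a digit (lazy) (non-capturing group).
Matches: at [0:51] match 'iill8888 tnttt3338n5iil8888jtt895228iill88882ttt370', group 1 = 'ttt'.
Because there's exactly one group, `findall` drops the full match and keeps group 1 from the one hit.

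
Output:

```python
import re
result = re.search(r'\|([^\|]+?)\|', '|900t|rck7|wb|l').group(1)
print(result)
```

`re.search` tries every starting position until one works.
The match spans [0:6] → '|900t|'.
Captured: group 1 = '900t'.

900t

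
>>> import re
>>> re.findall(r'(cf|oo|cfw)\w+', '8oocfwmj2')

['oo']

With a single group, `findall` returns only what that group captured — 1 item.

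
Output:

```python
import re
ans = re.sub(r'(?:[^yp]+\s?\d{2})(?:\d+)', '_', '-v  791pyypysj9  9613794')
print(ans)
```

_pyypy_

Pattern: one or more of any character except [yp], then optionally whitespace, then exactly 2 of a digit (non-capturing group); then one or more of a digit (non-capturing group).
Matches: at [0:7] → '-v  791'; at [12:24] → 'sj9  9613794'.
`sub` substitutes '_' at each match site.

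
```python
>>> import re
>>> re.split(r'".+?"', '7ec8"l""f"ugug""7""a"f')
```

['7ec8', '', 'ugug', '', 'f']

Lazy quantifiers expand one character at a time until the remainder of the pattern can match.
Matches to split on: at [4:7] → '"l"'; at [7:10] → '"f"'; at [14:18] → '""7"'; at [18:21] → '"a"'.
The string is cut at each match, leaving 5 pieces.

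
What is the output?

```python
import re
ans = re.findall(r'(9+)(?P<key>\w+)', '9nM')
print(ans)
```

[('9', 'nM')]

Pattern: one or more of a literal '9' (captured); then one or more of a word character (captured as 'key').
Walking the string: at [0:3] match '9nM', groups = ('9', 'nM').
2 groups means the one result is a tuple of 2 captured strings — 1 here.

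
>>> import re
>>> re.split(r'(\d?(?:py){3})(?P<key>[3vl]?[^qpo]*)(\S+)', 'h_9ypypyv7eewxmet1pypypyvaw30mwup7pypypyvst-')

['h_9ypypyv7eewxmet', '1pypypy', 'vaw30mwu', 'p7pypypyvst-', '']

With a capturing group present, the delimiter's captured portion is kept in the result list.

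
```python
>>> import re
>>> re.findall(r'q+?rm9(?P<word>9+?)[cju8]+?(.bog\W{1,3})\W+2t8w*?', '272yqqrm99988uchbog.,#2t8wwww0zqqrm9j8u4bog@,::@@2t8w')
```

[('99', 'hbog.,')]

The pattern matches one or more of a literal 'q' (lazy), then the literal 'rm9'; then one or more of a literal '9' (lazy) (captured as 'word'); then one or more of one of [cju8] (lazy); then any character, then the literal 'bog', then 1 to 3 of a non-word character (captured); then one or more of a non-word character, then the literal '2t8', then zero or more of the literal 'w' (lazy).
Walking the string: at [4:25] match 'qqrm99988uchbog.,#2t8', groups = ('99', 'hbog.,').
With 2 capturing groups, `findall` returns a 2-tuple per match.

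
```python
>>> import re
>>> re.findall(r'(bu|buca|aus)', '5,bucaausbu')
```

['bu', 'aus', 'bu']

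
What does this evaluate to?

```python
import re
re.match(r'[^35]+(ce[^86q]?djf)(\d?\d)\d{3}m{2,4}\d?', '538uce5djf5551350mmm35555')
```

None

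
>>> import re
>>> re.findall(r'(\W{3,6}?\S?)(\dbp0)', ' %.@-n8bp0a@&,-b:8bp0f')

[(' %.@-n', '8bp0')]

This matches 3 to 6 of a non-word character (lazy), then optionally a non-whitespace character (captured); then a digit, then the literal 'bp0' (captured).
2 groups means the one result is a tuple of 2 captured strings — 1 here.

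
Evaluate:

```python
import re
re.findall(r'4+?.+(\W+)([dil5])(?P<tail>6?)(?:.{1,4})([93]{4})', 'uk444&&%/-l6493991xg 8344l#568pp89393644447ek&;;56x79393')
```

[(';', '5', '6', '9393')]

With 4 capturing groups, `findall` returns a 4-tuple per match.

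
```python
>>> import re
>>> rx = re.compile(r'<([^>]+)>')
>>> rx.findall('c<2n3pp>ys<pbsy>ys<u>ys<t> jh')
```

['2n3pp', 'pbsy', 'u', 't']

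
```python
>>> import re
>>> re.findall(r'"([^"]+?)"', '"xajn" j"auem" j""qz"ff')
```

Matches: at [0:6] match '"xajn"', group 1 = 'xajn'; at [8:14] match '"auem"', group 1 = 'auem'; at [17:21] match '"qz"', group 1 = 'qz'.
With a single group, `findall` returns only what that group captured — 3 items.

['xajn', 'auem', 'qz']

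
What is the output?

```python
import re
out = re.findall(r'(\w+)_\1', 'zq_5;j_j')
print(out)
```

After group 1 captures some text, `\1` only succeeds where that same text appears again.
Scanning left to right: at [5:8] match 'j_j', group 1 = 'j'.
With a single group, `findall` returns only what that group captured — 1 item.

['j']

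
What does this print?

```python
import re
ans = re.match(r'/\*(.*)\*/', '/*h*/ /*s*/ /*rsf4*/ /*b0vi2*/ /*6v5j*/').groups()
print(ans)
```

('h*/ /*s*/ /*rsf4*/ /*b0vi2*/ /*6v5j',)

`re.match` only tries the pattern at the start of the string.
The match spans [0:39] → '/*h*/ /*s*/ /*rsf4*/ /*b0vi2*/ /*6v5j*/'.
Captured: group 1 = 'h*/ /*s*/ /*rsf4*/ /*b0vi2*/ /*6v5j'.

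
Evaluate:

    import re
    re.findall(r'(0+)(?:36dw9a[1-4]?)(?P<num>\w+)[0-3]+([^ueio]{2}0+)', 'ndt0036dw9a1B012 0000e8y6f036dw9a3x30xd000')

[('00', 'B01', ' 0000'), ('0', 'x3', 'xd000')]

Multiple groups make `findall` return tuples — one 3-tuple for each match.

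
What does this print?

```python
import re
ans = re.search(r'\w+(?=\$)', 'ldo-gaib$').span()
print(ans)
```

(4, 8)

The positive lookaround only admits positions where the adjacent text matches; those characters stay outside the span.
The match spans [4:8] → 'gaib'.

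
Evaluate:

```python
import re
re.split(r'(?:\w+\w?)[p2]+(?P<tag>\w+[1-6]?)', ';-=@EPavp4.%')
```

The pattern matches one or more of a word character, then optionally a word character (non-capturing group); then one or more of one of [p2]; then one or more of a word character, then optionally a character in [1-6] (captured as 'tag').
With a capturing group present, the delimiter's captured portion is kept in the result list.

[';-=@', '4', '.%']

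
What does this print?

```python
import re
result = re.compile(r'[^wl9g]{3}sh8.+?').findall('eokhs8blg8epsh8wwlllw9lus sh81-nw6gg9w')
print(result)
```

['8epsh8w', 'us sh81']

This matches exactly 3 of any character except [wl9g], then the literal 'sh8'; then one or more of any character (lazy).
Lazy quantifiers expand one character at a time until the remainder of the pattern can match.
Walking the string: at [9:16] → '8epsh8w'; at [23:30] → 'us sh81'.
`findall` yields the raw match text (2 of them) because the pattern has no groups.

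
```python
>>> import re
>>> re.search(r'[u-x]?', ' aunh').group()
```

Pattern: optionally a character in [u-x].
`re.search` scans for the first position where the pattern succeeds.
The match spans [0:0] → ''.

''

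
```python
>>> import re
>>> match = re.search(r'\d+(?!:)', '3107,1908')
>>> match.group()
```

Because the assertion is negative and zero-width, positions next to the forbidden text are skipped.
The match spans [0:4] → '3107'.

'3107'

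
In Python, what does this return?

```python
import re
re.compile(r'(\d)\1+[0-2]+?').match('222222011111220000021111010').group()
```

The backreference `\1` re-matches whatever the first group consumed, character for character.
`match` is anchored at position 0; if the pattern doesn't fit there, it returns None.
The match spans [0:7] → '2222220'.
Captured: group 1 = '2'.

'2222220'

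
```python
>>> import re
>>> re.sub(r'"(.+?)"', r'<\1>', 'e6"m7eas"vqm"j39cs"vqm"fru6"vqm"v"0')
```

Because the quantifier is non-greedy, it stops expanding at the earliest point where the rest of the pattern can succeed.
The replacement refers to a captured group, so each match is rewritten using its own captured text.

'e6<m7eas>vqm<j39cs>vqm<fru6>vqm<v>0'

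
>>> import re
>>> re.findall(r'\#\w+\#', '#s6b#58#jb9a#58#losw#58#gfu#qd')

['#s6b#', '#jb9a#', '#losw#', '#gfu#']

No capturing groups, so `findall` returns the 4 full match strings.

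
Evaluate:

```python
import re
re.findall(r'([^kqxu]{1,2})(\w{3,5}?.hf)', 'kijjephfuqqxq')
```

[('i', 'jjephf')]

Pattern: 1 to 2 of any character except [kqxu] (captured); then 3 to 5 of a word character (lazy), then any character, then the literal 'hf' (captured).
With 2 capturing groups, `findall` returns a 2-tuple per match.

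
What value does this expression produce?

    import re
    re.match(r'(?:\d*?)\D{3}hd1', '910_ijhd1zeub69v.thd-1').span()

(0, 9)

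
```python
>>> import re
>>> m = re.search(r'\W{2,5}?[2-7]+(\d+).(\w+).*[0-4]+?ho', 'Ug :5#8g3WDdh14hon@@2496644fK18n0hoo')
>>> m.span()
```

This matches 2 to 5 of a non-word character (lazy), then one or more of a character in [2-7]; then one or more of a digit (captured); then any character; then one or more of a word character (captured); then zero or more of any character, then one or more of a character in [0-4] (lazy), then the literal 'ho'.
The match spans [18:35] → '@@2496644fK18n0ho'.

(18, 35)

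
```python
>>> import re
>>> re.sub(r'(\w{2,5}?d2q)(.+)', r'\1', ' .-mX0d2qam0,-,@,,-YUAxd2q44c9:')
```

This matches 2 to 5 of a word character (lazy), then the literal 'd2q' (captured); then one or more of any character (captured).
Matches: at [3:31] → 'mX0d2qam0,-,@,,-YUAxd2q44c9:'.
The replacement refers to a captured group, so each match is rewritten using its own captured text.

' .-mX0d2q'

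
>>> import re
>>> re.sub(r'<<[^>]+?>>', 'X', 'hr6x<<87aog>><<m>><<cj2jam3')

'hr6xXX<<cj2jam3'

Every occurrence is swapped for 'X'.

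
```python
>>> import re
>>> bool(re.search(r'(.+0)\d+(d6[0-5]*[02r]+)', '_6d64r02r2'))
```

False

The pattern matches one or more of any character, then the literal '0' (captured); then one or more of a digit; then the literal 'd6', then zero or more of a character in [0-5], then one or more of one of [02r] (captured).
Unlike `match`, `search` isn't anchored — it looks for the pattern anywhere in the string.
Here the pattern never matches, so the call returns None, and `bool(None)` is False.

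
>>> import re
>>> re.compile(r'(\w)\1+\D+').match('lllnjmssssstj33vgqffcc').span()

(0, 13)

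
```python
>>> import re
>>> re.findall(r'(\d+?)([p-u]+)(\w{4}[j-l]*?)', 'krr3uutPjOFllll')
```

[('3', 'uut', 'PjOF')]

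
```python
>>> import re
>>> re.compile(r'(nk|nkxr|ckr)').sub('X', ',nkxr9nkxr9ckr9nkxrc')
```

Alternation isn't longest-match — the leftmost alternative that fits at this position is chosen.
Each match is replaced by 'X'.

',Xxr9Xxr9X9Xxrc'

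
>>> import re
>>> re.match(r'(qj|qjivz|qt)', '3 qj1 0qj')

None

With `match`, the pattern is implicitly anchored at the beginning.
Here the string doesn't start with a match, so the call returns None.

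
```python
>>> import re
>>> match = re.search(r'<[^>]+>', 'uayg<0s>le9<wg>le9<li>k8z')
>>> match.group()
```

'<0s>'

`re.search` scans for the first position where the pattern succeeds.
The match spans [4:8] → '<0s>'.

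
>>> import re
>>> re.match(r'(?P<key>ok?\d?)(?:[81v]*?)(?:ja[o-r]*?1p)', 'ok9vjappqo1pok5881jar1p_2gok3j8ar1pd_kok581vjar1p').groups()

('ok9',)

The match spans [0:12] → 'ok9vjappqo1p'.
Captured: group 1 = 'ok9'.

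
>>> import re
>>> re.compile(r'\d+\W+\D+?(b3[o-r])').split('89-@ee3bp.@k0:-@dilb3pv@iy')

['89-@ee3bp.@k', 'b3p', 'v@iy']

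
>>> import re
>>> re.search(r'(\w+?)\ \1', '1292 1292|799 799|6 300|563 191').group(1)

'1292'

The match spans [0:9] → '1292 1292'.
Captured: group 1 = '1292'.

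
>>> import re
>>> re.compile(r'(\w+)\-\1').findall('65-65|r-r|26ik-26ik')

['65', 'r', '26ik']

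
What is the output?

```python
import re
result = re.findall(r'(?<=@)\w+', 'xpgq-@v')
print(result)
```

['v']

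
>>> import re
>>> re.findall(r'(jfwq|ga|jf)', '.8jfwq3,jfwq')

['jfwq', 'jfwq']

Alternation isn't longest-match — the leftmost alternative that fits at this position is chosen.
Matches: at [2:6] match 'jfwq', group 1 = 'jfwq'; at [8:12] match 'jfwq', group 1 = 'jfwq'.
One capturing group, so `findall` returns just the captured substring from each match — 2 in all.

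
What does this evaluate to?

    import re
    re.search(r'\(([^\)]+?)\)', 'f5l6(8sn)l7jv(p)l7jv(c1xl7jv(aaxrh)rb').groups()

('8sn',)

The match spans [4:9] → '(8sn)'.
Captured: group 1 = '8sn'.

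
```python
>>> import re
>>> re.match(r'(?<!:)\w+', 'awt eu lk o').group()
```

Because the assertion is negative and zero-width, positions next to the forbidden text are skipped.
`match` is anchored at position 0; if the pattern doesn't fit there, it returns None.
The match spans [0:3] → 'awt'.

'awt'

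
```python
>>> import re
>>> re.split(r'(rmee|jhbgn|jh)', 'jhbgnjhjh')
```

['', 'jhbgn', '', 'jh', '', 'jh', '']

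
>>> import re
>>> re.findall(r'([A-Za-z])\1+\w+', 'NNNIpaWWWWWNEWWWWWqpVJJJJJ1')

['N']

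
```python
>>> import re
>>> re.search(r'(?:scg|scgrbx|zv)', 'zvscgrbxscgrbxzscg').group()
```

The match spans [0:2] → 'zv'.

'zv'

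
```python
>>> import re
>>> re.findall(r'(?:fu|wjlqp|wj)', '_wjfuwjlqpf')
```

['wj', 'fu', 'wjlqp']

The regex engine tests alternatives in the order written; an earlier branch that matches wins even if a later one would match more.
Walking the string: at [1:3] → 'wj'; at [3:5] → 'fu'; at [5:10] → 'wjlqp'.
No capturing groups, so `findall` returns the 3 full match strings.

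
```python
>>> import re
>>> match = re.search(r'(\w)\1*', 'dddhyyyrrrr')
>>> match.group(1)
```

After group 1 captures some text, `\1` only succeeds where that same text appears again.
`re.search` tries every starting position until one works.
The match spans [0:3] → 'ddd'.
Captured: group 1 = 'd'.

'd'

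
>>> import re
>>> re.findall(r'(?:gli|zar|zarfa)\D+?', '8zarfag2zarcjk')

Alternation tries branches left to right and keeps the first one that lets the overall match succeed at that position.
Walking the string: at [1:5] → 'zarf'; at [8:12] → 'zarc'.
With no groups in the pattern, `findall` gives back each whole match — 2 here.

['zarf', 'zarc']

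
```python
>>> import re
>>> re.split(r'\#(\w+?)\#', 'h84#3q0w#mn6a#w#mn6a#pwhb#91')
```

['h84', '3q0w', 'mn6a', 'w', 'mn6a', 'pwhb', '91']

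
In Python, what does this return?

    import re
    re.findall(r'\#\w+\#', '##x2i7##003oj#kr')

['#x2i7#', '#003oj#']

Matches: at [1:7] → '#x2i7#'; at [7:14] → '#003oj#'.
Since nothing is captured, `findall` lists the 2 matched substrings directly.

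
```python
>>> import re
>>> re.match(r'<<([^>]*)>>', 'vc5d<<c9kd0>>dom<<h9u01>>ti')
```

None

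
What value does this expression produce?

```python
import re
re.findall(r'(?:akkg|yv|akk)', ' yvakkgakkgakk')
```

The regex engine tests alternatives in the order written; an earlier branch that matches wins even if a later one would match more.
No capturing groups, so `findall` returns the 4 full match strings.

['yv', 'akkg', 'akkg', 'akk']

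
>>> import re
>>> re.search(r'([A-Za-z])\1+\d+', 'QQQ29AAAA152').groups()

('Q',)

The match spans [0:5] → 'QQQ29'.
Captured: group 1 = 'Q'.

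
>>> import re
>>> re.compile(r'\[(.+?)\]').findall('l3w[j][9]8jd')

['j', '9']

The `?` after the quantifier makes it lazy — it takes as little as possible before letting the rest of the pattern try.
One capturing group, so `findall` returns just the captured substring from each match — 2 in all.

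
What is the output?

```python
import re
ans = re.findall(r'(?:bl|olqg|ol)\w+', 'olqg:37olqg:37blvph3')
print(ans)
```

['olqg', 'olqg', 'blvph3']

Scanning left to right: at [0:4] → 'olqg'; at [7:11] → 'olqg'; at [14:20] → 'blvph3'.
`findall` yields the raw match text (3 of them) because the pattern has no groups.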